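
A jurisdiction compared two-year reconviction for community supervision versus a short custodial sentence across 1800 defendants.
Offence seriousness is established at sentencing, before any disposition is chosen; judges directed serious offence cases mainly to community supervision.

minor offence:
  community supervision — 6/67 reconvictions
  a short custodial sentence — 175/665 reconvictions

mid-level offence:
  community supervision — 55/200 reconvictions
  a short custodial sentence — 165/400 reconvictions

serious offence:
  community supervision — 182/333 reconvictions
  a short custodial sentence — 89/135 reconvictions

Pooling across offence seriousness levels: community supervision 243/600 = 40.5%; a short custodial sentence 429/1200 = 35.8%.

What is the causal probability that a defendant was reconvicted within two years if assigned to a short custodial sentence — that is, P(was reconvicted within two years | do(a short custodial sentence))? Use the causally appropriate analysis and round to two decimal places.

0.42

The imbalance in offence seriousness arose from how defendants were allocated, not from anything the disposition did; and offence seriousness independently affects the outcome. The pooled gap is confounded — condition on offence seriousness.
Standardising a short custodial sentence to the population offence seriousness mix: 0.407·175/665 + 0.333·165/400 + 0.260·89/135 = 0.416.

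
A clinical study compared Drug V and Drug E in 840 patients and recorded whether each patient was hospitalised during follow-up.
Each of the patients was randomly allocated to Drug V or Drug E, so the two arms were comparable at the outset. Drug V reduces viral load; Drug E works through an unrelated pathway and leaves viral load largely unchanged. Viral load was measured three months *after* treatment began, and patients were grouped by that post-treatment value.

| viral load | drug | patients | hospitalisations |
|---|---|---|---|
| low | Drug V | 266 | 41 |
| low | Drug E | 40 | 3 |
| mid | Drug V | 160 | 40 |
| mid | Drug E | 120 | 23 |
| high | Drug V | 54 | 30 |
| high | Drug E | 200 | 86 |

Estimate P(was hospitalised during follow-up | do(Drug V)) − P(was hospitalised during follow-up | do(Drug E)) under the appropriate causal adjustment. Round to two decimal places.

-0.08

Viral load is recorded after the drug and is itself shifted by it — it sits on the causal path from drug to outcome. Conditioning on a mediator would strip out part of the effect we want; the pooled comparison gives the total causal effect.
The causal difference is the pooled difference: 0.231 − 0.311 = -0.080.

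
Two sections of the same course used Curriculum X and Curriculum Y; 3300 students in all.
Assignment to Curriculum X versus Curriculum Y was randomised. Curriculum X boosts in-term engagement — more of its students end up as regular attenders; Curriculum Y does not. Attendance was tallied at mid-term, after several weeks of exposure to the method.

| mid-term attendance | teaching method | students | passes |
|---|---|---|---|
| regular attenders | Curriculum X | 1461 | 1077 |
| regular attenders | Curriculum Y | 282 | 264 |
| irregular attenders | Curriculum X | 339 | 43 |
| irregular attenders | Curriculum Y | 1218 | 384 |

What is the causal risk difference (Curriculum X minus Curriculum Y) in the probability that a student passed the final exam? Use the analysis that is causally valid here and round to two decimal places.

The distribution of mid-term attendance is itself part of what the teaching method does — it is an intermediate outcome. Holding it fixed would remove that part of the effect; the total effect is the pooled difference.
The causal difference is the pooled difference: 0.622 − 0.432 = +0.190.

+0.19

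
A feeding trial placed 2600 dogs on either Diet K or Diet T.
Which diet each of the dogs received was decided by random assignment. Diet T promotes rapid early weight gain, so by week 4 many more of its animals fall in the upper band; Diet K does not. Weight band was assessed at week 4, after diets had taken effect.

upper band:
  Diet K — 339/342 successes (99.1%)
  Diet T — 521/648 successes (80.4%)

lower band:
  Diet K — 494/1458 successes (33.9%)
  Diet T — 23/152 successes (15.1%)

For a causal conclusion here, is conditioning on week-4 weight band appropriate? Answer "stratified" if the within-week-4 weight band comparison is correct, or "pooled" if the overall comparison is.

The week-4 weight band-specific comparison favours Diet K throughout, but the pooled figures favour Diet T. The question is whether to condition on week-4 weight band.
The distribution of week-4 weight band is itself part of what the diet does — it is an intermediate outcome. Holding it fixed would remove that part of the effect; the total effect is the pooled difference.
Pooled: Diet K 46.3% vs Diet T 68.0%; Diet T is higher overall.

pooled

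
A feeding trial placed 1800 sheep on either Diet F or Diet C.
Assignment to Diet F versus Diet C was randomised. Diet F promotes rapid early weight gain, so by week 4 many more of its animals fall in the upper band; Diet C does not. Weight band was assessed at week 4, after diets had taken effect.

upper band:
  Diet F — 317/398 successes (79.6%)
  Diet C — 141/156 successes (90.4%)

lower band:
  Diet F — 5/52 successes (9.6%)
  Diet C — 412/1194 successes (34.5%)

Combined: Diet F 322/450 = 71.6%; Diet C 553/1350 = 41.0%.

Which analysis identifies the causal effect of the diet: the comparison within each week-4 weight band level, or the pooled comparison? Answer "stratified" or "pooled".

pooled

Diet C is higher inside every week-4 weight band stratum but Diet F is higher in aggregate. Whether to stratify depends on how week-4 weight band relates to the diet.
Because the diet influences week-4 weight band, week-4 weight band is a post-treatment mediator, not a confounder. Stratifying on it would bias the estimate; the causal effect is the crude pooled difference.
Pooled: Diet F 71.6% vs Diet C 41.0%; Diet F is higher overall.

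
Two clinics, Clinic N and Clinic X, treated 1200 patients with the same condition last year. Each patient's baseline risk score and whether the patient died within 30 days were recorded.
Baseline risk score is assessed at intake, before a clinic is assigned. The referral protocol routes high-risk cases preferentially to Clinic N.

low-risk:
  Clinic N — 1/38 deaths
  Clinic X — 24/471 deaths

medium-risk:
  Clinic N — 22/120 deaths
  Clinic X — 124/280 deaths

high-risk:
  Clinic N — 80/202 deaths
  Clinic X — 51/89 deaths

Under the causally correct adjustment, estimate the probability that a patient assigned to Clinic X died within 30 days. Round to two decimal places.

0.31

Within every baseline risk score level Clinic N has the lower rate, yet pooled Clinic X does — Simpson's reversal.
Baseline risk score is set before the clinic has any effect — it is not caused by the clinic — and it independently drives the outcome. That makes it a confounder, so the causal comparison is within baseline risk score levels.
Standardising Clinic X to the population baseline risk score mix: 0.424·24/471 + 0.333·124/280 + 0.242·51/89 = 0.308.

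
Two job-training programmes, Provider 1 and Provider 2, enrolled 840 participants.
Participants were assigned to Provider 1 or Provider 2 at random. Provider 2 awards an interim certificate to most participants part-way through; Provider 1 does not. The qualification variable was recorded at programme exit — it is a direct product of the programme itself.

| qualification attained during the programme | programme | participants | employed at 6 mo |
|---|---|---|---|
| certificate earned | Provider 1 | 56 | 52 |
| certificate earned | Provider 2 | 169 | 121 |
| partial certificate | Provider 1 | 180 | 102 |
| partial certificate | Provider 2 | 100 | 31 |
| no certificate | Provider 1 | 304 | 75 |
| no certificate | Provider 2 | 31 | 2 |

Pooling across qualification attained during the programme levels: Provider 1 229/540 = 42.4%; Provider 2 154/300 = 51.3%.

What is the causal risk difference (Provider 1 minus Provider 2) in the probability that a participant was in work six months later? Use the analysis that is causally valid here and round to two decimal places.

-0.09

Provider 1 is higher inside every qualification attained during the programme stratum but Provider 2 is higher in aggregate. Whether to stratify depends on how qualification attained during the programme relates to the programme.
Qualification attained during the programme is recorded after the programme and is itself shifted by it — it sits on the causal path from programme to outcome. Conditioning on a mediator would strip out part of the effect we want; the pooled comparison gives the total causal effect.
The causal difference is the pooled difference: 0.424 − 0.513 = -0.089.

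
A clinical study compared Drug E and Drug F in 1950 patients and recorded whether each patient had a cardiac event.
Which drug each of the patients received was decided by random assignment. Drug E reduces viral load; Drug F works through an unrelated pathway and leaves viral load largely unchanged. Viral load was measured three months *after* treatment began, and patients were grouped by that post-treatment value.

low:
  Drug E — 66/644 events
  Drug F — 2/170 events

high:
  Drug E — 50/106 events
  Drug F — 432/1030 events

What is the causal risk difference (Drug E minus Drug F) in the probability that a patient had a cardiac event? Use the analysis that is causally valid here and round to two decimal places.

The viral load-specific comparison favours Drug F throughout, but the pooled figures favour Drug E. The question is whether to condition on viral load.
Viral load lies on the pathway drug → viral load → outcome, so adjusting for it blocks the indirect effect. For the total causal effect of drug, use the unadjusted pooled rates.
The causal difference is the pooled difference: 0.155 − 0.362 = -0.207.

-0.21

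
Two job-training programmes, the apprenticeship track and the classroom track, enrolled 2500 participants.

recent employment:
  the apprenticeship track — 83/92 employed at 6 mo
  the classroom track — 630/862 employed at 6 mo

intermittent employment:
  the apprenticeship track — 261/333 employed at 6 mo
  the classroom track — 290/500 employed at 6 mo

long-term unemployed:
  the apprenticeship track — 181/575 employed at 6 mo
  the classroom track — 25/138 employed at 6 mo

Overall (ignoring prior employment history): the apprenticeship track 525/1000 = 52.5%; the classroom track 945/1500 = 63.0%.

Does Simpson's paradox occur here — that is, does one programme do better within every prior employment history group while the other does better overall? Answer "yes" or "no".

Within each prior employment history level (recent employment 90.2% vs 73.1%; intermittent employment 78.4% vs 58.0%; long-term unemployed 31.5% vs 18.1%), the apprenticeship track has the higher rate every time. Pooled: 52.5% vs 63.0% — the classroom track has the higher rate overall. The two comparisons disagree.

yes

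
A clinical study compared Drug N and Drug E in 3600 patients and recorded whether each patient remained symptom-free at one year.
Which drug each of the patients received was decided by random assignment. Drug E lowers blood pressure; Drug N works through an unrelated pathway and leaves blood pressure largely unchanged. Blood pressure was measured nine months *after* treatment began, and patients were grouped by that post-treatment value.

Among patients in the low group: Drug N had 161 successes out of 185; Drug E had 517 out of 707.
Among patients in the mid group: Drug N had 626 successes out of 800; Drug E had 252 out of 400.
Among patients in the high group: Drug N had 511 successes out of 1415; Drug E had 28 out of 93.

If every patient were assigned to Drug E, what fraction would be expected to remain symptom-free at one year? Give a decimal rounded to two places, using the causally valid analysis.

0.66

Blood pressure lies on the pathway drug → blood pressure → outcome, so adjusting for it blocks the indirect effect. For the total causal effect of drug, use the unadjusted pooled rates.
So P(outcome | do(Drug E)) is just the pooled rate for Drug E: 797/1200 = 0.664.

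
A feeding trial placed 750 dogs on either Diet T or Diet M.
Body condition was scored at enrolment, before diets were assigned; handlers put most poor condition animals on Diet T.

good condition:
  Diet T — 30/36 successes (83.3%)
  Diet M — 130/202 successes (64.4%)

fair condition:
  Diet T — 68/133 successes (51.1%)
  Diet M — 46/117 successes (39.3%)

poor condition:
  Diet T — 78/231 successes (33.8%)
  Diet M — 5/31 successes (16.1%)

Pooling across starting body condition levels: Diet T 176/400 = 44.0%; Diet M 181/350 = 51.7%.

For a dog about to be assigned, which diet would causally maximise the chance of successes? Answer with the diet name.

Diet T

Here starting body condition is a common cause — it drives both which diet a case falls under and the outcome. The crude comparison mixes populations; the stratum-specific rates are the causally relevant ones.
Within each level — good condition: 83.3% vs 64.4%; fair condition: 51.1% vs 39.3%; poor condition: 33.8% vs 16.1% — Diet T is higher every time.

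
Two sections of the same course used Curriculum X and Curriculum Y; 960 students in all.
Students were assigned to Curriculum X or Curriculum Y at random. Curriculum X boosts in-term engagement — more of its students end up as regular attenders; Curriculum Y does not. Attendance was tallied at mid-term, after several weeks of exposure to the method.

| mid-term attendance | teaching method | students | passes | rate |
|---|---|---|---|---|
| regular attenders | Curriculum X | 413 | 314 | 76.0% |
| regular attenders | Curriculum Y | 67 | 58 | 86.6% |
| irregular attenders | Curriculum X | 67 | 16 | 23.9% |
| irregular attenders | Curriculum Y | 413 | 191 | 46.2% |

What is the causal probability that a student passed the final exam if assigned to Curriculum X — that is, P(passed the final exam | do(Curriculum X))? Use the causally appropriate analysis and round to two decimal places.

Mid-term attendance lies on the pathway teaching method → mid-term attendance → outcome, so adjusting for it blocks the indirect effect. For the total causal effect of teaching method, use the unadjusted pooled rates.
So P(outcome | do(Curriculum X)) is just the pooled rate for Curriculum X: 330/480 = 0.688.

0.69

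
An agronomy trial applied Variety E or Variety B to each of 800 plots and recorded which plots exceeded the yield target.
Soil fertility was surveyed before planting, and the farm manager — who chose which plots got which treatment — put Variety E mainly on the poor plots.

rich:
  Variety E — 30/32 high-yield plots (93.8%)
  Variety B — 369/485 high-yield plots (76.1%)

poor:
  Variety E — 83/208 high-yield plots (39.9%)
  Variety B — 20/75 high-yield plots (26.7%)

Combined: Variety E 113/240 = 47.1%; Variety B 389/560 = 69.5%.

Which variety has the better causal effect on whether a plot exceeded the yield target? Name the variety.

Variety E

The stratified and pooled comparisons disagree (Variety E wins within each soil fertility; Variety B wins overall), so the answer turns on the causal role of soil fertility.
Since soil fertility is a pre-existing factor (not a product of the variety) and it affects the outcome on its own, it is a confounder. The stratified rates, not the pooled rate, identify the causal effect.
Within each level — rich: 93.8% vs 76.1%; poor: 39.9% vs 26.7% — Variety E is higher every time.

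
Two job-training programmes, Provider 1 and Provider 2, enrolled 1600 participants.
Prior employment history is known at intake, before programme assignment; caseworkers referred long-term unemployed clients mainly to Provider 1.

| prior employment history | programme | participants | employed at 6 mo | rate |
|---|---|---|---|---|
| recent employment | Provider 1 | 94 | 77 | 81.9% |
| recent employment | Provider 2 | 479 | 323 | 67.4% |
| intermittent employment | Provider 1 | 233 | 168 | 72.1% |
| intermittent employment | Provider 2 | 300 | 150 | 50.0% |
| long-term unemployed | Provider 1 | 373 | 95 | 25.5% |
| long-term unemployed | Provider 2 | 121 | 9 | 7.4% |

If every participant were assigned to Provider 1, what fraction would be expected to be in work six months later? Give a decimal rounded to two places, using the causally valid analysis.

The stratified and pooled comparisons disagree (Provider 1 wins within each prior employment history; Provider 2 wins overall), so the answer turns on the causal role of prior employment history.
Prior employment history differs across programmes for reasons unrelated to any effect of the programme itself, and it separately predicts the outcome — a classic confounder. We must compare within prior employment history levels.
Standardising Provider 1 to the population prior employment history mix: 0.358·77/94 + 0.333·168/233 + 0.309·95/373 = 0.612.

0.61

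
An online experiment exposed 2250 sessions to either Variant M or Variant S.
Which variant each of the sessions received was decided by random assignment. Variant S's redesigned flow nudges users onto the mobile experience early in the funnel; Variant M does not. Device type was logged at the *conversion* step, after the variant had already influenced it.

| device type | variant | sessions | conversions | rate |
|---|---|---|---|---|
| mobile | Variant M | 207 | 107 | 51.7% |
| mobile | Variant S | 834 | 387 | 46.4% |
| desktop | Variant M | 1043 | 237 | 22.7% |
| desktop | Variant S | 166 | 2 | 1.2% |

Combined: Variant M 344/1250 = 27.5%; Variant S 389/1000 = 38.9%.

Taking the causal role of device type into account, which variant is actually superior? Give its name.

Variant S

Device type is downstream of the variant. One should not condition on a consequence of treatment, so the overall rates are the right comparison.
Pooled: Variant M 27.5% vs Variant S 38.9%; Variant S is higher overall.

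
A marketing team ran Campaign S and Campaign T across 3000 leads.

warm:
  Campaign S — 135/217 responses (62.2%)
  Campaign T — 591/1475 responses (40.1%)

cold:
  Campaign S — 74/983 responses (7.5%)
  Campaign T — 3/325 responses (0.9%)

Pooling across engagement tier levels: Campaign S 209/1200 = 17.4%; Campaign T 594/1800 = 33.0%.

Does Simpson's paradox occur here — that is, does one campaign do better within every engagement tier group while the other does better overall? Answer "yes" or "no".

Within each engagement tier level (warm 62.2% vs 40.1%; cold 7.5% vs 0.9%), Campaign S has the higher rate every time. Pooled: 17.4% vs 33.0% — Campaign T has the higher rate overall. The two comparisons disagree.

yes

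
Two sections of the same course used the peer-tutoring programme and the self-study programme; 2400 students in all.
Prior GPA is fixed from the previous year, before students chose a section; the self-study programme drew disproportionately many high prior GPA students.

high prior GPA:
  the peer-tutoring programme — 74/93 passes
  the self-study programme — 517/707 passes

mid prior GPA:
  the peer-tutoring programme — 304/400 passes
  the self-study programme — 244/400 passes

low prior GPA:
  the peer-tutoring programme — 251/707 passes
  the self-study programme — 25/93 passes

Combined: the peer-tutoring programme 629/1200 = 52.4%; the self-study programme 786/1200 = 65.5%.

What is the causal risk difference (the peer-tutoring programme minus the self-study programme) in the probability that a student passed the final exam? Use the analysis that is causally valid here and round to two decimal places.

Nothing the teaching method does changes prior GPA band; the imbalance is an allocation artefact. With prior GPA band also predicting the outcome, the pooled figure is confounded, and the within-stratum comparison is the causal one.
Adjusting over the population distribution of prior GPA band: 0.333·(0.796−0.731) + 0.333·(0.760−0.610) + 0.333·(0.355−0.269) = +0.100.

+0.10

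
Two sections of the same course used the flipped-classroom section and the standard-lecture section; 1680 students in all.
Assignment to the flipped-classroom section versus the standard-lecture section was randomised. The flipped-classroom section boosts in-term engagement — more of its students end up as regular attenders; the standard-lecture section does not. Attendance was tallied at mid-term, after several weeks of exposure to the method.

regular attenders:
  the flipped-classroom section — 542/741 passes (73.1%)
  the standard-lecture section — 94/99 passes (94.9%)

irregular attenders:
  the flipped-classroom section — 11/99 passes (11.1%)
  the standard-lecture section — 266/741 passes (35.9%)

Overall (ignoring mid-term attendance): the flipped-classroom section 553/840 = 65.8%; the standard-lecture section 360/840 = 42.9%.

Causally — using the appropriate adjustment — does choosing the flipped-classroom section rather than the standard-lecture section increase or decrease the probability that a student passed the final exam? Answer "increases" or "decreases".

The stratified and pooled comparisons disagree (the standard-lecture section wins within each mid-term attendance; the flipped-classroom section wins overall), so the answer turns on the causal role of mid-term attendance.
Mid-term attendance here is a post-treatment variable shaped by the teaching method; conditioning on it would introduce bias rather than remove it. The overall comparison is the causal one.
Pooled: the flipped-classroom section 65.8% vs the standard-lecture section 42.9%; the flipped-classroom section is higher overall.

increases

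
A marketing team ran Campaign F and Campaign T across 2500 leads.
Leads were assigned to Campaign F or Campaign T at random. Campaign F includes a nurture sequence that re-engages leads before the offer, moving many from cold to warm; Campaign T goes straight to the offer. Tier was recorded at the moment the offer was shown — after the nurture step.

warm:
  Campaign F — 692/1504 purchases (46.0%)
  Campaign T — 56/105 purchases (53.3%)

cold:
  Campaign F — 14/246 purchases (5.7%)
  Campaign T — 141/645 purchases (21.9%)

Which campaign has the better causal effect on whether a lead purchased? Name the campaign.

Engagement tier is recorded after the campaign and is itself shifted by it — it sits on the causal path from campaign to outcome. Conditioning on a mediator would strip out part of the effect we want; the pooled comparison gives the total causal effect.
Pooled: Campaign F 40.3% vs Campaign T 26.3%; Campaign F is higher overall.

Campaign F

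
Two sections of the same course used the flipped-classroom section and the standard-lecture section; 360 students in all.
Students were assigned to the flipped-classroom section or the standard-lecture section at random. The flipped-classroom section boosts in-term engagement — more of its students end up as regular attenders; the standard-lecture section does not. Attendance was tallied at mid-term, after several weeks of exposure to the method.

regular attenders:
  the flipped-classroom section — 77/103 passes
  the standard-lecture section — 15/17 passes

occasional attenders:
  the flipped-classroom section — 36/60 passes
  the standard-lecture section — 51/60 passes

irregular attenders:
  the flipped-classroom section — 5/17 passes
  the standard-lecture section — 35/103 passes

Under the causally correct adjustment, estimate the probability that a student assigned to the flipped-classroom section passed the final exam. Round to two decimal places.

Mid-term attendance here is a post-treatment variable shaped by the teaching method; conditioning on it would introduce bias rather than remove it. The overall comparison is the causal one.
So P(outcome | do(the flipped-classroom section)) is just the pooled rate for the flipped-classroom section: 118/180 = 0.656.

0.66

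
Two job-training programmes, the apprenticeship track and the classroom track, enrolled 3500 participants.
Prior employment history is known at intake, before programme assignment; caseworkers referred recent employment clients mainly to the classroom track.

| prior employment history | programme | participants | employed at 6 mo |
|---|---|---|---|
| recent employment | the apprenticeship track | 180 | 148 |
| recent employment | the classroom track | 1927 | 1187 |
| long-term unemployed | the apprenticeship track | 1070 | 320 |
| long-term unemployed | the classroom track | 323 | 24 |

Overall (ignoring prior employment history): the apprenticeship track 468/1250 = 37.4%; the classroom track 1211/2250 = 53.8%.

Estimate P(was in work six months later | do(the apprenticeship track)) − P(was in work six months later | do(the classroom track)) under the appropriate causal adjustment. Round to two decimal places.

The stratified and pooled comparisons disagree (the apprenticeship track wins within each prior employment history; the classroom track wins overall), so the answer turns on the causal role of prior employment history.
Prior employment history is set before the programme has any effect — it is not caused by the programme — and it independently drives the outcome. That makes it a confounder, so the causal comparison is within prior employment history levels.
Adjusting over the population distribution of prior employment history: 0.602·(0.822−0.616) + 0.398·(0.299−0.074) = +0.214.

+0.21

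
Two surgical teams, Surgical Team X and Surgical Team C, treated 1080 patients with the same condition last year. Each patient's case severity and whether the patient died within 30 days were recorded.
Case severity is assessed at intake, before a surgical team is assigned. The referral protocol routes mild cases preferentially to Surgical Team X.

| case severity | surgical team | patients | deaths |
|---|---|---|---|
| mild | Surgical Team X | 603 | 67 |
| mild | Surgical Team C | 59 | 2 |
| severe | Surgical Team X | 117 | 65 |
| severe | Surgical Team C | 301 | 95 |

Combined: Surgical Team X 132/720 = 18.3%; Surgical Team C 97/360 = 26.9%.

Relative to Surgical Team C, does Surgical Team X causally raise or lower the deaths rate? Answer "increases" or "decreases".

increases

Since case severity is a pre-existing factor (not a product of the surgical team) and it affects the outcome on its own, it is a confounder. The stratified rates, not the pooled rate, identify the causal effect.
Within each level — mild: 11.1% vs 3.4%; severe: 55.6% vs 31.6% — Surgical Team C is lower every time.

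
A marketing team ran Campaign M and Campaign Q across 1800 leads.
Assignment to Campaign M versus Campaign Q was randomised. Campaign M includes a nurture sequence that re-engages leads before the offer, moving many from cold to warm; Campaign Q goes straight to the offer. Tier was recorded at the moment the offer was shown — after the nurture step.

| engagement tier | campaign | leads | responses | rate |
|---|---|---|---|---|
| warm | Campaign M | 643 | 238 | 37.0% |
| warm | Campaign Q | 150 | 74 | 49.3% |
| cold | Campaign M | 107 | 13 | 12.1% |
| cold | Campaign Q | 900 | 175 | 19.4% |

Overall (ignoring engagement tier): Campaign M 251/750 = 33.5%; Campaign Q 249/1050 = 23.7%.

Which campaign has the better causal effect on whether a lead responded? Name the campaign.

Within every engagement tier level Campaign Q has the higher rate, yet pooled Campaign M does — Simpson's reversal.
Engagement tier here is a post-treatment variable shaped by the campaign; conditioning on it would introduce bias rather than remove it. The overall comparison is the causal one.
Pooled: Campaign M 33.5% vs Campaign Q 23.7%; Campaign M is higher overall.

Campaign M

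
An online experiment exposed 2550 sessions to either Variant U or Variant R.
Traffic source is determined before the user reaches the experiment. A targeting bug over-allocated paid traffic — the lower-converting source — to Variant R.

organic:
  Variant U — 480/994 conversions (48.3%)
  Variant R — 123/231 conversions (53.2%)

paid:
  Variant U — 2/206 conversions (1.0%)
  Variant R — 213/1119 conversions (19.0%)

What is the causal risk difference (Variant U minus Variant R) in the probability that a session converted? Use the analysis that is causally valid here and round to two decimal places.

Variant R is higher inside every traffic source stratum but Variant U is higher in aggregate. Whether to stratify depends on how traffic source relates to the variant.
The imbalance in traffic source arose from how sessions were allocated, not from anything the variant did; and traffic source independently affects the outcome. The pooled gap is confounded — condition on traffic source.
Adjusting over the population distribution of traffic source: 0.480·(0.483−0.532) + 0.520·(0.010−0.190) = -0.118.

-0.12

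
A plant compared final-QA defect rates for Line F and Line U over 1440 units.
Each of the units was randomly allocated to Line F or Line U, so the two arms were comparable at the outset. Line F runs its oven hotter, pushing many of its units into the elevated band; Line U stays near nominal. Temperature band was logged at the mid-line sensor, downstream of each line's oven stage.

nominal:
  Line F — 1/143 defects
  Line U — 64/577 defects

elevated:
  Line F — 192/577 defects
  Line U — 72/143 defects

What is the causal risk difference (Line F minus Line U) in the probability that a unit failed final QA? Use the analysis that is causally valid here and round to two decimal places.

Within every in-process temperature band level Line F has the lower rate, yet pooled Line U does — Simpson's reversal.
In-process temperature band here is a post-treatment variable shaped by the line; conditioning on it would introduce bias rather than remove it. The overall comparison is the causal one.
The causal difference is the pooled difference: 0.268 − 0.189 = +0.079.

+0.08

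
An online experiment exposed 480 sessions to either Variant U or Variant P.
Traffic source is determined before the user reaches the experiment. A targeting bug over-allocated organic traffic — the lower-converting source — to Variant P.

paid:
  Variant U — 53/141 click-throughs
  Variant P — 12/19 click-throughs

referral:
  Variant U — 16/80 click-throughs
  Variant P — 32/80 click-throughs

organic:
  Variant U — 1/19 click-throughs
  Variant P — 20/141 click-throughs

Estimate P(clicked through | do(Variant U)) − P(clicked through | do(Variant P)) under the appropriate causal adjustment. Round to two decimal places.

Within every traffic source level Variant P has the higher rate, yet pooled Variant U does — Simpson's reversal.
Since traffic source is a pre-existing factor (not a product of the variant) and it affects the outcome on its own, it is a confounder. The stratified rates, not the pooled rate, identify the causal effect.
Adjusting over the population distribution of traffic source: 0.333·(0.376−0.632) + 0.333·(0.200−0.400) + 0.333·(0.053−0.142) = -0.182.

-0.18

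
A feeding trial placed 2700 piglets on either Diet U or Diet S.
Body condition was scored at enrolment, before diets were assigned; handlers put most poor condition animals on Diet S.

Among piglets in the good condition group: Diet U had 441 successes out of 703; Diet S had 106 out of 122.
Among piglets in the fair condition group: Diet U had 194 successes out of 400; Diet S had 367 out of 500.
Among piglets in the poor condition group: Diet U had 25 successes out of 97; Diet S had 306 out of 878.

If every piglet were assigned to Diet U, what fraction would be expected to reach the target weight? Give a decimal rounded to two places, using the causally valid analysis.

Here starting body condition is a common cause — it drives both which diet a case falls under and the outcome. The crude comparison mixes populations; the stratum-specific rates are the causally relevant ones.
Standardising Diet U to the population starting body condition mix: 0.306·441/703 + 0.333·194/400 + 0.361·25/97 = 0.446.

0.45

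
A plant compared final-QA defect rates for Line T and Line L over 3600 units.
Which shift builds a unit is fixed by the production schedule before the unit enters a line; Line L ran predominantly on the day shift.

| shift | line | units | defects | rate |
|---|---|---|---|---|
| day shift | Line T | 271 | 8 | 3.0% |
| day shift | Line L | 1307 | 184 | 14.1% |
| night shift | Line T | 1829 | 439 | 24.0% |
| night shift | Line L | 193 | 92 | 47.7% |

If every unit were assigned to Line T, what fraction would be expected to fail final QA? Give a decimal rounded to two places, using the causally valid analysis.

Line T is lower inside every shift stratum but Line L is lower in aggregate. Whether to stratify depends on how shift relates to the line.
Shift satisfies the back-door criterion: it is not a descendant of the line, and it blocks the spurious path from line to outcome. Adjusting for it (i.e., using the within-shift rates) gives the causal effect.
Standardising Line T to the population shift mix: 0.438·8/271 + 0.562·439/1829 = 0.148.

0.15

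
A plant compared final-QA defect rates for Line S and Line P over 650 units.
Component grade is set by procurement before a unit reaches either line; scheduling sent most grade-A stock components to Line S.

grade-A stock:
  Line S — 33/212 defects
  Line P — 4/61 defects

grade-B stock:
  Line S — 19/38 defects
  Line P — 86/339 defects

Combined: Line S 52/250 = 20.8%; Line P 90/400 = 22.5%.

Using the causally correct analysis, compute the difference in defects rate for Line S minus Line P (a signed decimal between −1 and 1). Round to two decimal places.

+0.18

Here component grade is a common cause — it drives both which line a case falls under and the outcome. The crude comparison mixes populations; the stratum-specific rates are the causally relevant ones.
Adjusting over the population distribution of component grade: 0.420·(0.156−0.066) + 0.580·(0.500−0.254) = +0.181.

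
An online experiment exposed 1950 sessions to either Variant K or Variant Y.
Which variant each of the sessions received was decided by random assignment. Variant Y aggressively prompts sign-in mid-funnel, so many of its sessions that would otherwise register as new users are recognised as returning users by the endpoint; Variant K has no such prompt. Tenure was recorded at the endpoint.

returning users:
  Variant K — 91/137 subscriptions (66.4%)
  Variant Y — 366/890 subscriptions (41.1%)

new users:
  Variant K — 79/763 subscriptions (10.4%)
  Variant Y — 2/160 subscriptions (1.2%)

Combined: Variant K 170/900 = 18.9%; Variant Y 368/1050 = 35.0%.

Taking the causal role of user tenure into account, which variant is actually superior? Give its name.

The stratified and pooled comparisons disagree (Variant K wins within each user tenure; Variant Y wins overall), so the answer turns on the causal role of user tenure.
User tenure lies on the pathway variant → user tenure → outcome, so adjusting for it blocks the indirect effect. For the total causal effect of variant, use the unadjusted pooled rates.
Pooled: Variant K 18.9% vs Variant Y 35.0%; Variant Y is higher overall.

Variant Y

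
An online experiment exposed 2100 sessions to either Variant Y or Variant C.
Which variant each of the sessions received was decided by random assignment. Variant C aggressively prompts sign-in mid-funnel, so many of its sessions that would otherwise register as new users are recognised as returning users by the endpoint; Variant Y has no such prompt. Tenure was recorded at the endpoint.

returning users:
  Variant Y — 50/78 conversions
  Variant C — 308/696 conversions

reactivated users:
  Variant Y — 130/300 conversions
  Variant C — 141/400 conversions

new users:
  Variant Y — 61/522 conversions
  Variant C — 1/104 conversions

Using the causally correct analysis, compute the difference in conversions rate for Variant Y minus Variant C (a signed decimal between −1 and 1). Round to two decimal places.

User tenure is downstream of the variant. One should not condition on a consequence of treatment, so the overall rates are the right comparison.
The causal difference is the pooled difference: 0.268 − 0.375 = -0.107.

-0.11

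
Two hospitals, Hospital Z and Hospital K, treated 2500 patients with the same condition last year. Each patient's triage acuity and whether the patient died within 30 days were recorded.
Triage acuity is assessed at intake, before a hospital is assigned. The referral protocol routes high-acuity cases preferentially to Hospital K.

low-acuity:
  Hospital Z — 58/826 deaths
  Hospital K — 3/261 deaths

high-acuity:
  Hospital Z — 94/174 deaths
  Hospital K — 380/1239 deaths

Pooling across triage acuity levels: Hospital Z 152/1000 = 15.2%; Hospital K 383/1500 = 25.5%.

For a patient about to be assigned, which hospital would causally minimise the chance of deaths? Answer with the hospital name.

Hospital K

Hospital K is lower inside every triage acuity stratum but Hospital Z is lower in aggregate. Whether to stratify depends on how triage acuity relates to the hospital.
Nothing the hospital does changes triage acuity; the imbalance is an allocation artefact. With triage acuity also predicting the outcome, the pooled figure is confounded, and the within-stratum comparison is the causal one.
Within each level — low-acuity: 7.0% vs 1.1%; high-acuity: 54.0% vs 30.7% — Hospital K is lower every time.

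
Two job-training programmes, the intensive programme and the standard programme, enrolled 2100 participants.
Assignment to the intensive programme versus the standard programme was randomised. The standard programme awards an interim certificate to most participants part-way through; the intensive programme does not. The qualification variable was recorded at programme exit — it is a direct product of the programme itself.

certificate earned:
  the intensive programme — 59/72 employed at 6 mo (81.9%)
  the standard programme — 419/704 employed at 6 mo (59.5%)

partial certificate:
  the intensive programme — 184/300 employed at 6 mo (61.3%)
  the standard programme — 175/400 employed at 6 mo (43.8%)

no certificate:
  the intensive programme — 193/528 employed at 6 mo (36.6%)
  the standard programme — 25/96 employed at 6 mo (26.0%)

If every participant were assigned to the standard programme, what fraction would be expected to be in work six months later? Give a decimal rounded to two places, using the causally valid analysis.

0.52

the intensive programme is higher inside every qualification attained during the programme stratum but the standard programme is higher in aggregate. Whether to stratify depends on how qualification attained during the programme relates to the programme.
Because the programme influences qualification attained during the programme, qualification attained during the programme is a post-treatment mediator, not a confounder. Stratifying on it would bias the estimate; the causal effect is the crude pooled difference.
So P(outcome | do(the standard programme)) is just the pooled rate for the standard programme: 619/1200 = 0.516.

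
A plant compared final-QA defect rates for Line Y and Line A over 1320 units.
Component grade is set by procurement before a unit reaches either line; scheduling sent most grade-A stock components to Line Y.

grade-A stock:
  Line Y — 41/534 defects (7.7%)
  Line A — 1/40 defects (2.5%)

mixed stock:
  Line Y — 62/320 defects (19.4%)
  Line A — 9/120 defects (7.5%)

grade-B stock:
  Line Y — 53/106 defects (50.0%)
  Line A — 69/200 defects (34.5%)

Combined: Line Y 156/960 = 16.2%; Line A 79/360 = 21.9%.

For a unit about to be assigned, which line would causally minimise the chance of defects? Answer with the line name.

Since component grade is a pre-existing factor (not a product of the line) and it affects the outcome on its own, it is a confounder. The stratified rates, not the pooled rate, identify the causal effect.
Within each level — grade-A stock: 7.7% vs 2.5%; mixed stock: 19.4% vs 7.5%; grade-B stock: 50.0% vs 34.5% — Line A is lower every time.

Line A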